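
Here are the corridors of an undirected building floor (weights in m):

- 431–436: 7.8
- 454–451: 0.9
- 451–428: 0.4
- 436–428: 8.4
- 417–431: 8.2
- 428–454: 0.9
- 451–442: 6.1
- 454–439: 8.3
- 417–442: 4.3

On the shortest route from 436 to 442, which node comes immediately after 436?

Enumerating some paths:
436–428–451–442: 8.4+0.4+6.1 = 14.9
436–428–454–451–442: 8.4+0.9+0.9+6.1 = 16.3
The minimum is 14.9 m via 436–428–451–442.
So from 436 the first move is to 428.

428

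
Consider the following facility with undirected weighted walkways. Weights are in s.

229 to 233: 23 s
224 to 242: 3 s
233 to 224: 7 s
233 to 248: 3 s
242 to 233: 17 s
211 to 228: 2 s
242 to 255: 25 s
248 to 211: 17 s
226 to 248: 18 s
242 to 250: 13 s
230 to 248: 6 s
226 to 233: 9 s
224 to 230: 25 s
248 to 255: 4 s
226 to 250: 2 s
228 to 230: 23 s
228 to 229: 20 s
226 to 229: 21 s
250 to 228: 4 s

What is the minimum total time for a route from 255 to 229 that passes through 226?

Shortest 255→226: 255–248–233–226 = 16
Best 226 to 229: 226–229 costing 21
Total via 226: 16 + 21 = 37 s.

37 s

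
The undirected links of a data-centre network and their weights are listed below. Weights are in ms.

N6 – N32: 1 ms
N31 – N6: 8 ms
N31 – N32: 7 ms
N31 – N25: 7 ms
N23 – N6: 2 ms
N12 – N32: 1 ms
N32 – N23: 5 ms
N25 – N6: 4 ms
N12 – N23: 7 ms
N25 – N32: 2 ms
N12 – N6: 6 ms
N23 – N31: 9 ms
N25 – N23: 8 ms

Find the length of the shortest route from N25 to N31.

Compare a few routes:
N25 → N6 → N32 → N31: 4+1+7 = 12
N25 → N31: 7 = 7
N25 → N32 → N31: 2+7 = 9
N25 → N32 → N6 → N31: 2+1+8 = 11
The minimum is 7 ms via N25 → N31.

7 ms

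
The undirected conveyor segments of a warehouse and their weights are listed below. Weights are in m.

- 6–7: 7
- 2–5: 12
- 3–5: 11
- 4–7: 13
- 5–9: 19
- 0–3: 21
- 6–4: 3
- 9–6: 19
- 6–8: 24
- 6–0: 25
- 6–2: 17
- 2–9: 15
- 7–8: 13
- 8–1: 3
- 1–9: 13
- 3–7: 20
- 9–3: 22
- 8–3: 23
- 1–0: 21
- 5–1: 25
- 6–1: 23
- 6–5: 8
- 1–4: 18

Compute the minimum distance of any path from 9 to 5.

Running Dijkstra from 9:
9: 0
1: 13  (via 9)
2: 15  (via 9)
8: 16  (via 1)
5: 19  (via 9)
Shortest route: 9–5 = 19 m.

19 m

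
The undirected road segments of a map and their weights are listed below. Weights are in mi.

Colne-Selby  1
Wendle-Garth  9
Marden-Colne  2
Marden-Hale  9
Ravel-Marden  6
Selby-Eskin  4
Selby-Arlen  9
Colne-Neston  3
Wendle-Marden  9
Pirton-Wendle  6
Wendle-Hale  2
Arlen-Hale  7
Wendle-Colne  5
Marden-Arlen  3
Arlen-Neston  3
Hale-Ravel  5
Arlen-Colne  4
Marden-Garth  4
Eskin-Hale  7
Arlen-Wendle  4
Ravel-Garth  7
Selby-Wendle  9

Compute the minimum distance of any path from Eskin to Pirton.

15 mi

Settle nodes by increasing distance from Eskin:
Eskin: 0
Selby: 4  (via Eskin)
Colne: 5  (via Selby)
Marden: 7  (via Colne)
Hale: 7  (via Eskin)
Neston: 8  (via Colne)
Wendle: 9  (via Hale)
Arlen: 9  (via Colne)
Garth: 11  (via Marden)
Ravel: 12  (via Hale)
Pirton: 15  (via Wendle)
Shortest route: Eskin–Hale–Wendle–Pirton = 15 mi.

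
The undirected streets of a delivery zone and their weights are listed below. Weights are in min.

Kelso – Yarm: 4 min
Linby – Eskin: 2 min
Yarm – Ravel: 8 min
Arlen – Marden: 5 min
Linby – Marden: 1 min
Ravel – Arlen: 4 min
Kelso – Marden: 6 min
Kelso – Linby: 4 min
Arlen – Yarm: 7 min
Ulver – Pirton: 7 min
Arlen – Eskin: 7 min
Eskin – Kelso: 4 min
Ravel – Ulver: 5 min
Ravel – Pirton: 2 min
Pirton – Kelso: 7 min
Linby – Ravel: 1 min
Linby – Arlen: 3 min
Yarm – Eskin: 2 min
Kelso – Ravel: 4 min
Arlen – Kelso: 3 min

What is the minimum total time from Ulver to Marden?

Settle nodes by increasing distance from Ulver:
Ulver: 0
Ravel: 5  (via Ulver)
Linby: 6  (via Ravel)
Pirton: 7  (via Ulver)
Marden: 7  (via Linby)
Shortest route: Ulver–Ravel–Linby–Marden = 7 min.

7 min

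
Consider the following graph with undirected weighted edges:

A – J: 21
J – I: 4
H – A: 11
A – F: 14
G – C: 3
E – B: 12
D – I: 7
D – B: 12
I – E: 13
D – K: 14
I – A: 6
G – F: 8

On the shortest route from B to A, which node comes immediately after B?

Compare a few routes:
B - D - I - A: 12+7+6 = 25
B - E - I - A: 12+13+6 = 31
The minimum is 25 via B - D - I - A.
So from B the first move is to D.

D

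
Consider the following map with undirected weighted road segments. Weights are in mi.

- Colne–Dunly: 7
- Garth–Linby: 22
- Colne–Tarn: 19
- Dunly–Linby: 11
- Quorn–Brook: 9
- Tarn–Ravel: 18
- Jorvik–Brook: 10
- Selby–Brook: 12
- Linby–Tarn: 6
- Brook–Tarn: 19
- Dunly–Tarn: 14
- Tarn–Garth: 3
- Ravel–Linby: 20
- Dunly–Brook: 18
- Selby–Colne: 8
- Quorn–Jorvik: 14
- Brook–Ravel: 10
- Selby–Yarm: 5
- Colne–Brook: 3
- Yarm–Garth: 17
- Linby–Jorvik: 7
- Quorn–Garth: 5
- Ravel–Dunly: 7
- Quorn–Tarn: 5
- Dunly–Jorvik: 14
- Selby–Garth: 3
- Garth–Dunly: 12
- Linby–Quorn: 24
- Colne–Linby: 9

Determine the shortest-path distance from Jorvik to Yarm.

24 mi

Enumerating some paths:
Jorvik - Brook - Colne - Selby - Yarm: 10+3+8+5 = 26
Jorvik - Linby - Tarn - Garth - Selby - Yarm: 7+6+3+3+5 = 24
Jorvik - Quorn - Garth - Selby - Yarm: 14+5+3+5 = 27
Cheapest is Jorvik - Linby - Tarn - Garth - Selby - Yarm at 24 mi.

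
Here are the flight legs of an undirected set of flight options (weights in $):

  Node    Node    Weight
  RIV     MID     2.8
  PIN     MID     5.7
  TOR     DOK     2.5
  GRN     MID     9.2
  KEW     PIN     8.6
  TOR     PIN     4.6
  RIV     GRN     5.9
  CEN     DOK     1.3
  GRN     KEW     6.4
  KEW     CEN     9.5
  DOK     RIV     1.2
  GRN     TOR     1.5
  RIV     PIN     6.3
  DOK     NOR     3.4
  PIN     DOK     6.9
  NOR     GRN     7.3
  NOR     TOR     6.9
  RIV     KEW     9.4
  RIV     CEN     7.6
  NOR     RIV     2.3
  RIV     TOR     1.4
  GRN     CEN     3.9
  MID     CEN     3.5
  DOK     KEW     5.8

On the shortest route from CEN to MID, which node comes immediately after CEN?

Candidate routes:
CEN - MID: 3.5 = 3.5
CEN - DOK - RIV - MID: 1.3+1.2+2.8 = 5.3
CEN - DOK - TOR - RIV - MID: 1.3+2.5+1.4+2.8 = 8
Cheapest is CEN - MID at $3.5.
So from CEN the first move is to MID.

MID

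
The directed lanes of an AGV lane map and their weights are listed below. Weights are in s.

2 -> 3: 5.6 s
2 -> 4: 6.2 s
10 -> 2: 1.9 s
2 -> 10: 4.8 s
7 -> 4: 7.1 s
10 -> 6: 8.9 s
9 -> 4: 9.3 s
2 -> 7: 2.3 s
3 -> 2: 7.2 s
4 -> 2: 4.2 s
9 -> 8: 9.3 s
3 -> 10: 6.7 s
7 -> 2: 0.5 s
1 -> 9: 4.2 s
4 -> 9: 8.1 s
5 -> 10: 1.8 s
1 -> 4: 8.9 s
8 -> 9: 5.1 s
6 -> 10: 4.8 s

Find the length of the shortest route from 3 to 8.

30.8 s

Candidate routes:
3 - 2 - 7 - 4 - 9 - 8: 7.2+2.3+7.1+8.1+9.3 = 34
3 - 2 - 4 - 9 - 8: 7.2+6.2+8.1+9.3 = 30.8
3 - 10 - 2 - 4 - 9 - 8: 6.7+1.9+6.2+8.1+9.3 = 32.2
Cheapest is 3 - 2 - 4 - 9 - 8 at 30.8 s.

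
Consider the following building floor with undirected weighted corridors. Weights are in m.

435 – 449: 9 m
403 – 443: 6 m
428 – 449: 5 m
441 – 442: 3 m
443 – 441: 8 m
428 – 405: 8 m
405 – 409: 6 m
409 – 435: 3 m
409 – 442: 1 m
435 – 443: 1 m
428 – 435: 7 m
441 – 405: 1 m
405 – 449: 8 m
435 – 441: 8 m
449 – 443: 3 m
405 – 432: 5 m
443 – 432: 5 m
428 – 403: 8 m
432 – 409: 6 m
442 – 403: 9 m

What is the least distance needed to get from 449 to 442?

8 m

Settle nodes by increasing distance from 449:
449: 0
443: 3  (via 449)
435: 4  (via 443)
428: 5  (via 449)
409: 7  (via 435)
432: 8  (via 443)
405: 8  (via 449)
442: 8  (via 409)
Shortest route: 449 → 443 → 435 → 409 → 442 = 8 m.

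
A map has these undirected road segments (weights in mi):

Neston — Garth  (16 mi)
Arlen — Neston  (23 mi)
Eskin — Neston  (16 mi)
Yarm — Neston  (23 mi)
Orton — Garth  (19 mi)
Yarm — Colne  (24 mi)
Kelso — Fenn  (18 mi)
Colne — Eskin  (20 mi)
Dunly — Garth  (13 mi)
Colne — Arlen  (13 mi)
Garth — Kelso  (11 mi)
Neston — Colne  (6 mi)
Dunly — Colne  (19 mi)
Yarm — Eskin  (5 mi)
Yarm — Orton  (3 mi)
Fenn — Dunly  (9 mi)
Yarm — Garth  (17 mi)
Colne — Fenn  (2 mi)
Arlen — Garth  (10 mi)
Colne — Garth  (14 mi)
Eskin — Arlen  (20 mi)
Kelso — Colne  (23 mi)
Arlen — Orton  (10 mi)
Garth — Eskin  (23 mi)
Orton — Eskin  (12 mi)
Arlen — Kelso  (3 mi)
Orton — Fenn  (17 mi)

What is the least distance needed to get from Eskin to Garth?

22 mi

Candidate routes:
Eskin - Yarm - Garth: 5+17 = 22
Eskin - Yarm - Orton - Arlen - Garth: 5+3+10+10 = 28
Eskin - Yarm - Orton - Garth: 5+3+19 = 27
Eskin - Garth: 23 = 23
The minimum is 22 mi via Eskin - Yarm - Garth.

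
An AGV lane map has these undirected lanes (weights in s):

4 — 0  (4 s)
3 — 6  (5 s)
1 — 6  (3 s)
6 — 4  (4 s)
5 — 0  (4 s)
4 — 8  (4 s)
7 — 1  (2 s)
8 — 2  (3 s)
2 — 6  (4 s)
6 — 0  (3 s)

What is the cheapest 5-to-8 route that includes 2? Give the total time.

14 s

Shortest 5→2: 5–0–6–2 = 11
Best 2 to 8: 2–8 costing 3
Total via 2: 11 + 3 = 14 s.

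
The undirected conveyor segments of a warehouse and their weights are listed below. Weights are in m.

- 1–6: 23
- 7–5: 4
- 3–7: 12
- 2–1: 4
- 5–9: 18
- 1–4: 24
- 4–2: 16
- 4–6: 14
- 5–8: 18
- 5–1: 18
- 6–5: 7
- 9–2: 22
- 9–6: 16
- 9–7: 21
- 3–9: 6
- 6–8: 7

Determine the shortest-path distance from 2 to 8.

Candidate routes:
2–1–5–8: 4+18+18 = 40
2–1–6–8: 4+23+7 = 34
2–1–5–6–8: 4+18+7+7 = 36
2–4–6–8: 16+14+7 = 37
Cheapest is 2–1–6–8 at 34 m.

34 m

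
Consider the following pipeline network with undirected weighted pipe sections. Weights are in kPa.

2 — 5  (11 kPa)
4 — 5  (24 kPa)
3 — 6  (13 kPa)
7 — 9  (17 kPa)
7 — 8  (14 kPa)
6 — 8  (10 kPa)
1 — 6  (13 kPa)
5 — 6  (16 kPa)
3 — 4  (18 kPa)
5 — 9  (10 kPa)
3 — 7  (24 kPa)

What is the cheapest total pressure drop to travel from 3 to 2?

Compare a few routes:
3 → 6 → 5 → 2: 13+16+11 = 40
3 → 4 → 5 → 2: 18+24+11 = 53
The minimum is 40 kPa via 3 → 6 → 5 → 2.

40 kPa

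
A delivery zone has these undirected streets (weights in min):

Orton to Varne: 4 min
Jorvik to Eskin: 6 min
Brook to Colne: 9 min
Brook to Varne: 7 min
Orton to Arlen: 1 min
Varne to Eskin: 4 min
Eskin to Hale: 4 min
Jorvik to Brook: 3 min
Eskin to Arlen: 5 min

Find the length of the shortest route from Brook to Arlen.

Shortest distances from Brook:
Brook: 0
Jorvik: 3  (via Brook)
Varne: 7  (via Brook)
Colne: 9  (via Brook)
Eskin: 9  (via Jorvik)
Orton: 11  (via Varne)
Arlen: 12  (via Orton)
Shortest route: Brook–Varne–Orton–Arlen = 12 min.

12 min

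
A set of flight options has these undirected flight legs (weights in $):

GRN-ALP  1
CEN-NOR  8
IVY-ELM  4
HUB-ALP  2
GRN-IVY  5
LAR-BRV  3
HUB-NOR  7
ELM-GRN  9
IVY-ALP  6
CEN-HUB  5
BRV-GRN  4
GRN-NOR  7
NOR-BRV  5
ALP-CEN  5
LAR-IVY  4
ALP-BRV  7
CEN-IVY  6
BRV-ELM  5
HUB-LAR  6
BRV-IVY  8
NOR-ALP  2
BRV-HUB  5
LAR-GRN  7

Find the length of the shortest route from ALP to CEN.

Candidate routes:
ALP → CEN: 5 = 5
ALP → HUB → CEN: 2+5 = 7
The minimum is $5 via ALP → CEN.

$5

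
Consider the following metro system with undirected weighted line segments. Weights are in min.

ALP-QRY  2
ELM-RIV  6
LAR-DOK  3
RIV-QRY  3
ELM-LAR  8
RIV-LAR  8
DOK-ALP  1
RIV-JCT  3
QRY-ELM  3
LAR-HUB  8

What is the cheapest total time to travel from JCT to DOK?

9 min

Shortest distances from JCT:
JCT: 0
RIV: 3  (via JCT)
QRY: 6  (via RIV)
ALP: 8  (via QRY)
DOK: 9  (via ALP)
Shortest route: JCT → RIV → QRY → ALP → DOK = 9 min.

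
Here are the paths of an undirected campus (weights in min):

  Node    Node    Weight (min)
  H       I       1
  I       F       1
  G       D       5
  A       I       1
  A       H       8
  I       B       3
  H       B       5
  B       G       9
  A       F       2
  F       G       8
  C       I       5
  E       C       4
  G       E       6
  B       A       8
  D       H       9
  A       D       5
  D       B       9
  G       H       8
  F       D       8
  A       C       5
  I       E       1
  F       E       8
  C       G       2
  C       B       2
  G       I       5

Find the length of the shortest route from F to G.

Candidate routes:
F → G: 8 = 8
F → I → G: 1+5 = 6
Cheapest is F → I → G at 6 min.

6 min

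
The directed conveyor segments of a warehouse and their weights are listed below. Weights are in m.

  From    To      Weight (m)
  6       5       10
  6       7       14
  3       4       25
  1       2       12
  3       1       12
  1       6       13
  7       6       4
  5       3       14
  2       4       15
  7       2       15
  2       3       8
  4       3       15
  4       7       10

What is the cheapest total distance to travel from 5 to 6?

Settle nodes by increasing distance from 5:
5: 0
3: 14  (via 5)
1: 26  (via 3)
2: 38  (via 1)
4: 39  (via 3)
6: 39  (via 1)
Shortest route: 5–3–1–6 = 39 m.

39 m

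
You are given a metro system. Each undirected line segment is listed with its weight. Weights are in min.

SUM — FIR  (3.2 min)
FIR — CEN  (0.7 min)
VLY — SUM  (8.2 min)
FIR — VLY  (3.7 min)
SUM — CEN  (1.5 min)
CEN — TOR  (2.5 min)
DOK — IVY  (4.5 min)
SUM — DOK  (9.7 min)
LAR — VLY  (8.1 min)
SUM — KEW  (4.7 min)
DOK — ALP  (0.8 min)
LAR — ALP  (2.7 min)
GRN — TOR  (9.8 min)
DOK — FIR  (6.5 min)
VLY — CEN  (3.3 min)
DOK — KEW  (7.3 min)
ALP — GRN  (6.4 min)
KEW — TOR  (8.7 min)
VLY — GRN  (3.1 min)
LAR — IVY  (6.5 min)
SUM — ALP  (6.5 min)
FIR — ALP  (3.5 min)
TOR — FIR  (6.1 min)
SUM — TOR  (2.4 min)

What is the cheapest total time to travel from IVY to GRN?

11.7 min

Compare a few routes:
IVY - DOK - ALP - GRN: 4.5+0.8+6.4 = 11.7
IVY - DOK - ALP - FIR - VLY - GRN: 4.5+0.8+3.5+3.7+3.1 = 15.6
IVY - LAR - ALP - GRN: 6.5+2.7+6.4 = 15.6
IVY - DOK - ALP - FIR - CEN - VLY - GRN: 4.5+0.8+3.5+0.7+3.3+3.1 = 15.9
The minimum is 11.7 min via IVY - DOK - ALP - GRN.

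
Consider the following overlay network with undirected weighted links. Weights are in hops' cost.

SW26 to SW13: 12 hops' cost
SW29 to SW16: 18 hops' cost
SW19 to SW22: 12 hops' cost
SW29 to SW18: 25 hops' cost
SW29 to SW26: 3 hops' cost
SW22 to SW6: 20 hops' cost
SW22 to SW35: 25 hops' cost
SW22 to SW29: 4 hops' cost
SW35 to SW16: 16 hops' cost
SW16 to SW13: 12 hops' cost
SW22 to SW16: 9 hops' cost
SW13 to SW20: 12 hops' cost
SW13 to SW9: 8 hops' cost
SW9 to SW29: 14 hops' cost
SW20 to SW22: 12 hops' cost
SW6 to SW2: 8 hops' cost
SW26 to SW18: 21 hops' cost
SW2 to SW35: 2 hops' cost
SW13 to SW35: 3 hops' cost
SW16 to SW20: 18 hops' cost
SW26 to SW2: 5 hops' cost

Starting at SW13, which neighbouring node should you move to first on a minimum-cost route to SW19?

SW35

Compare a few routes:
SW13–SW35–SW2–SW26–SW29–SW22–SW19: 3+2+5+3+4+12 = 29
SW13–SW16–SW22–SW19: 12+9+12 = 33
SW13–SW26–SW29–SW22–SW19: 12+3+4+12 = 31
Cheapest is SW13–SW35–SW2–SW26–SW29–SW22–SW19 at 29 hops' cost.
So from SW13 the first move is to SW35.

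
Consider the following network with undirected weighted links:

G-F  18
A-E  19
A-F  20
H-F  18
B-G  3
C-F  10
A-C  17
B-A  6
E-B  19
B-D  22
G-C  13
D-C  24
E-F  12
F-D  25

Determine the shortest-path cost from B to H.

Running Dijkstra from B:
B: 0
G: 3  (via B)
A: 6  (via B)
C: 16  (via G)
E: 19  (via B)
F: 21  (via G)
D: 22  (via B)
H: 39  (via F)
Shortest route: B → G → F → H = 39.

39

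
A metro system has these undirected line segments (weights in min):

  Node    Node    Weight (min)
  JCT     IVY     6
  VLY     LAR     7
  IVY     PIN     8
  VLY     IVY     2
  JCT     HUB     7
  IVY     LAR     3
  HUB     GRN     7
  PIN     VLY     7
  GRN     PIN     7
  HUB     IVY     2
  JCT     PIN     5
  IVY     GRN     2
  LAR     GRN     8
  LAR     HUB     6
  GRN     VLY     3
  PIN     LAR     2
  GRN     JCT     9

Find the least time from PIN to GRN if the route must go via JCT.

13 min

Best PIN to JCT: PIN–JCT costing 5
Best JCT to GRN: JCT–IVY–GRN costing 8
Total via JCT: 5 + 8 = 13 min.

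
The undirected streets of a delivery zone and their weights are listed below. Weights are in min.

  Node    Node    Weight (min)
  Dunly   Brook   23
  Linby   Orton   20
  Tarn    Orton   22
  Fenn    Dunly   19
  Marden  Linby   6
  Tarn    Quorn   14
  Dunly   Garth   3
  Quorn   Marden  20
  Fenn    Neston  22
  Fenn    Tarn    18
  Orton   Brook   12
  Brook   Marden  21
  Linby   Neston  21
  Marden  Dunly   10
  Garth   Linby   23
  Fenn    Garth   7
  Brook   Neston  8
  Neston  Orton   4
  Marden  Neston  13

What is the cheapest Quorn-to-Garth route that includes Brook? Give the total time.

67 min

Best Quorn to Brook: Quorn → Marden → Brook costing 41
Shortest Brook→Garth: Brook → Dunly → Garth = 26
Total via Brook: 41 + 26 = 67 min.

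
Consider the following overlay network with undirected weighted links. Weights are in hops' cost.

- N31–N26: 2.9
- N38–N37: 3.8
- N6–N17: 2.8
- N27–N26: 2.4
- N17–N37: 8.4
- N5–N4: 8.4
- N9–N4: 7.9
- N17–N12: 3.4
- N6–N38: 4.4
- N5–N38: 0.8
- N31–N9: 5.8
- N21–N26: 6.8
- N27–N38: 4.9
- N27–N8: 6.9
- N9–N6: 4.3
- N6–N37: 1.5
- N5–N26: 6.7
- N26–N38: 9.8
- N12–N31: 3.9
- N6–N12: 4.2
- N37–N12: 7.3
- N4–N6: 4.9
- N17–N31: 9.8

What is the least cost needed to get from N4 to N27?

14.1 hops' cost

Settle nodes by increasing distance from N4:
N4: 0
N6: 4.9  (via N4)
N37: 6.4  (via N6)
N17: 7.7  (via N6)
N9: 7.9  (via N4)
N5: 8.4  (via N4)
N12: 9.1  (via N6)
N38: 9.2  (via N5)
N31: 13  (via N12)
N27: 14.1  (via N38)
Shortest route: N4 → N5 → N38 → N27 = 14.1 hops' cost.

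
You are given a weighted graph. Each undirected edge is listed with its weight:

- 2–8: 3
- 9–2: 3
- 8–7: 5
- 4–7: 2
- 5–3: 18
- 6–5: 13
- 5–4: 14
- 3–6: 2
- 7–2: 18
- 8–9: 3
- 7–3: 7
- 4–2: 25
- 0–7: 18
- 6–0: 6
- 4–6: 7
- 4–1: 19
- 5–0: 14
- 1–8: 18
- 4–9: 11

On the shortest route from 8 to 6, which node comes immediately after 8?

7

Compare a few routes:
8–9–4–6: 3+11+7 = 21
8–7–4–6: 5+2+7 = 14
The minimum is 14 via 8–7–4–6.
So from 8 the first move is to 7.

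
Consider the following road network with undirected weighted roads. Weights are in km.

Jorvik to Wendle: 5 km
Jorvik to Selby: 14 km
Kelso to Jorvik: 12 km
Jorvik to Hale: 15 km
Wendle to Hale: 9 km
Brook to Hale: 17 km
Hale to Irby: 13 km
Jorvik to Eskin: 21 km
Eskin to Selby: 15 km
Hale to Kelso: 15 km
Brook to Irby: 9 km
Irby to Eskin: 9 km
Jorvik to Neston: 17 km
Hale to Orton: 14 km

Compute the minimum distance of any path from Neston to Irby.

44 km

Running Dijkstra from Neston:
Neston: 0
Jorvik: 17  (via Neston)
Wendle: 22  (via Jorvik)
Kelso: 29  (via Jorvik)
Selby: 31  (via Jorvik)
Hale: 31  (via Wendle)
Eskin: 38  (via Jorvik)
Irby: 44  (via Hale)
Shortest route: Neston → Jorvik → Wendle → Hale → Irby = 44 km.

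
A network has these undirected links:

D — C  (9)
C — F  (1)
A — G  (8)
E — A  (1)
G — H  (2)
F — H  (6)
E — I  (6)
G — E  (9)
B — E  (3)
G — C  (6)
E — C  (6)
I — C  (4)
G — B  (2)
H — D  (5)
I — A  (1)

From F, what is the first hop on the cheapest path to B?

C

Candidate routes:
F–C–E–B: 1+6+3 = 10
F–C–I–A–E–B: 1+4+1+1+3 = 10
F–H–G–B: 6+2+2 = 10
F–C–G–B: 1+6+2 = 9
Cheapest is F–C–G–B at 9.
So from F the first move is to C.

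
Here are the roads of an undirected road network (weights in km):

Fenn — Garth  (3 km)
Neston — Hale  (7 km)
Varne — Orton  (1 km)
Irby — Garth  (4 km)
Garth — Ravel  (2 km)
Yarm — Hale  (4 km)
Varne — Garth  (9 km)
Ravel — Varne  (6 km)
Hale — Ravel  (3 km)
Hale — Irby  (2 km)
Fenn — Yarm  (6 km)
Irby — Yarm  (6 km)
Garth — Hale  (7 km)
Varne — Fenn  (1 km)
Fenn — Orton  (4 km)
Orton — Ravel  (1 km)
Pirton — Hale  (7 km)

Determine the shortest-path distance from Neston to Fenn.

13 km

Settle nodes by increasing distance from Neston:
Neston: 0
Hale: 7  (via Neston)
Irby: 9  (via Hale)
Ravel: 10  (via Hale)
Yarm: 11  (via Hale)
Orton: 11  (via Ravel)
Varne: 12  (via Orton)
Garth: 12  (via Ravel)
Fenn: 13  (via Varne)
Shortest route: Neston → Hale → Ravel → Orton → Varne → Fenn = 13 km.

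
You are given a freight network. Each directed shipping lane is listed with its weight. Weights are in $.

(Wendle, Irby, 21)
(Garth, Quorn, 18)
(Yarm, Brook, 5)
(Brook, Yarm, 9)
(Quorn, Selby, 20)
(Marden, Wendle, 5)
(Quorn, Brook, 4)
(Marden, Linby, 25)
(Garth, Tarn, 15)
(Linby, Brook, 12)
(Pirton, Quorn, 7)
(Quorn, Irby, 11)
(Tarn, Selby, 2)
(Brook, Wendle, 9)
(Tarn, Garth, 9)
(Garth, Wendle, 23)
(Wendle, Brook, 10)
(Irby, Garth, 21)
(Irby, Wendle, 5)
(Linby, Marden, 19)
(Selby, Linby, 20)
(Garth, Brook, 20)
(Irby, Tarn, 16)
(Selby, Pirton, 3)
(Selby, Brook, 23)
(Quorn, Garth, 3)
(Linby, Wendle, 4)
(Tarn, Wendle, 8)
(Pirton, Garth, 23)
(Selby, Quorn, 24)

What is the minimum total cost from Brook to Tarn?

Candidate routes:
Brook–Wendle–Irby–Garth–Tarn: 9+21+21+15 = 66
Brook–Wendle–Irby–Tarn: 9+21+16 = 46
The minimum is $46 via Brook–Wendle–Irby–Tarn.

$46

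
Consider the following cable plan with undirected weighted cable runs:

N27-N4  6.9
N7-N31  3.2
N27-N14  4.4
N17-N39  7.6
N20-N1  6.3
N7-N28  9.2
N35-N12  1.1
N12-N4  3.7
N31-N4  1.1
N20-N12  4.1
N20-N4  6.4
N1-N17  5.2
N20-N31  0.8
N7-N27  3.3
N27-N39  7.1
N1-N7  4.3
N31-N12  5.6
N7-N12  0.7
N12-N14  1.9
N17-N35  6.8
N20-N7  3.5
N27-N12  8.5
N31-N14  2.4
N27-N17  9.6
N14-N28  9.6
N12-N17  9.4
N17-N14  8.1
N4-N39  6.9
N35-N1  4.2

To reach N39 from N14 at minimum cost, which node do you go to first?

N31

Candidate routes:
N14–N31–N4–N39: 2.4+1.1+6.9 = 10.4
N14–N12–N4–N39: 1.9+3.7+6.9 = 12.5
N14–N27–N39: 4.4+7.1 = 11.5
Cheapest is N14–N31–N4–N39 at 10.4.
So from N14 the first move is to N31.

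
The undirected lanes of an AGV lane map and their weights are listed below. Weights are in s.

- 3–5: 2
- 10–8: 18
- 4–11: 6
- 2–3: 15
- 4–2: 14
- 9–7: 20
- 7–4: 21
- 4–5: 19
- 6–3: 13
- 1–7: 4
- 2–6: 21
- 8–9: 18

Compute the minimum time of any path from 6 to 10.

Shortest distances from 6:
6: 0
3: 13  (via 6)
5: 15  (via 3)
2: 21  (via 6)
4: 34  (via 5)
11: 40  (via 4)
7: 55  (via 4)
1: 59  (via 7)
9: 75  (via 7)
8: 93  (via 9)
10: 111  (via 8)
Shortest route: 6–3–5–4–7–9–8–10 = 111 s.

111 s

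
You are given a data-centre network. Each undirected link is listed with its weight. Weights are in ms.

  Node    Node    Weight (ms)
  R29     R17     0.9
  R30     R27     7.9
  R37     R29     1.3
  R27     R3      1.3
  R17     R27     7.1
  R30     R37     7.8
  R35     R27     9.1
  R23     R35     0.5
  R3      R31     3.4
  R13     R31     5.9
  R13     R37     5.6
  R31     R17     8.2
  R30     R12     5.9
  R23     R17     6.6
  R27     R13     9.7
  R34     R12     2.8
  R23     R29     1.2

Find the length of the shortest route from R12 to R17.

Compare a few routes:
R12 - R30 - R27 - R17: 5.9+7.9+7.1 = 20.9
R12 - R30 - R37 - R29 - R17: 5.9+7.8+1.3+0.9 = 15.9
Cheapest is R12 - R30 - R37 - R29 - R17 at 15.9 ms.

15.9 ms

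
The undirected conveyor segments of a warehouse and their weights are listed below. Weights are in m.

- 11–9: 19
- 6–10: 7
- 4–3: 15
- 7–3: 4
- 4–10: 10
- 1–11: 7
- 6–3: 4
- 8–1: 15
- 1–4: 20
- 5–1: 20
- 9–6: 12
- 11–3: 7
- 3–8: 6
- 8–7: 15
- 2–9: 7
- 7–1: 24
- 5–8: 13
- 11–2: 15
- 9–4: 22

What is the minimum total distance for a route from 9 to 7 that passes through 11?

Best 9 to 11: 9 → 11 costing 19
Shortest 11→7: 11 → 3 → 7 = 11
Total via 11: 19 + 11 = 30 m.

30 m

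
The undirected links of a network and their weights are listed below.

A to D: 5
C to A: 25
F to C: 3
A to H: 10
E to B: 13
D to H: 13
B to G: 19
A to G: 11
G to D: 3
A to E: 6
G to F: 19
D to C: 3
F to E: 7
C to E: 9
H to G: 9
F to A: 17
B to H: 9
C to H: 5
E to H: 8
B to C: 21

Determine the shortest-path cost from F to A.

Shortest distances from F:
F: 0
C: 3  (via F)
D: 6  (via C)
E: 7  (via F)
H: 8  (via C)
G: 9  (via D)
A: 11  (via D)
Shortest route: F → C → D → A = 11.

11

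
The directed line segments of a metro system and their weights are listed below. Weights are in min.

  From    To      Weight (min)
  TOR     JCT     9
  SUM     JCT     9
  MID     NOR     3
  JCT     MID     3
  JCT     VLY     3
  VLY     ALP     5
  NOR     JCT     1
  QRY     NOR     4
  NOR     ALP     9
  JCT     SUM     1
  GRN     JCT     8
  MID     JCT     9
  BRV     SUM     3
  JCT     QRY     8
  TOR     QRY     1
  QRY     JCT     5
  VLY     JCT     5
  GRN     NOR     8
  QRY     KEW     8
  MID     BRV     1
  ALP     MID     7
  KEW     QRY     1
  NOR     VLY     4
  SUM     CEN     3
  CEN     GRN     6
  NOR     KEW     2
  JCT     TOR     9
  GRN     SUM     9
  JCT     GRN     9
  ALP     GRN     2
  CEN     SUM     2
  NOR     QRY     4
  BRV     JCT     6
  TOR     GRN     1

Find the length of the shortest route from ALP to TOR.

Shortest distances from ALP:
ALP: 0
GRN: 2  (via ALP)
MID: 7  (via ALP)
BRV: 8  (via MID)
JCT: 10  (via GRN)
NOR: 10  (via GRN)
SUM: 11  (via GRN)
KEW: 12  (via NOR)
QRY: 13  (via KEW)
VLY: 13  (via JCT)
CEN: 14  (via SUM)
TOR: 19  (via JCT)
Shortest route: ALP → GRN → JCT → TOR = 19 min.

19 min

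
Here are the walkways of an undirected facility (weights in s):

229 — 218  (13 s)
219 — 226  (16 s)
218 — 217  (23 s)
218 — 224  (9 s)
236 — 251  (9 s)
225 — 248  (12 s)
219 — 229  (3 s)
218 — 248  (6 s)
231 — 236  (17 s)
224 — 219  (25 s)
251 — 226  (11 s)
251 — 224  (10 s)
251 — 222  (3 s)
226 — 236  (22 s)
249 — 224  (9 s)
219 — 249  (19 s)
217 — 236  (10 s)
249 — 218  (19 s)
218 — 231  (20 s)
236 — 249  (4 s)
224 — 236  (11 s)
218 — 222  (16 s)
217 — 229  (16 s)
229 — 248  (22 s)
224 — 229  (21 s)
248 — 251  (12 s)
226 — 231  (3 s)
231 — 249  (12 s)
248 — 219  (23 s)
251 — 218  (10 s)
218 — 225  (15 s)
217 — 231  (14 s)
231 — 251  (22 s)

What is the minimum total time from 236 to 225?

33 s

Compare a few routes:
236 - 251 - 248 - 225: 9+12+12 = 33
236 - 251 - 218 - 225: 9+10+15 = 34
The minimum is 33 s via 236 - 251 - 248 - 225.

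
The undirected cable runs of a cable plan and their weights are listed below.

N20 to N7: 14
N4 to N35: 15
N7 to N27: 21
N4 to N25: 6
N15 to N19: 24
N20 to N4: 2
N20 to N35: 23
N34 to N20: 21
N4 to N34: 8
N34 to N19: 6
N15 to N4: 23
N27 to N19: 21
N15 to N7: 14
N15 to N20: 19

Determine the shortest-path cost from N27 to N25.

Compare a few routes:
N27–N7–N20–N4–N25: 21+14+2+6 = 43
N27–N19–N34–N20–N4–N25: 21+6+21+2+6 = 56
N27–N19–N34–N4–N25: 21+6+8+6 = 41
Cheapest is N27–N19–N34–N4–N25 at 41.

41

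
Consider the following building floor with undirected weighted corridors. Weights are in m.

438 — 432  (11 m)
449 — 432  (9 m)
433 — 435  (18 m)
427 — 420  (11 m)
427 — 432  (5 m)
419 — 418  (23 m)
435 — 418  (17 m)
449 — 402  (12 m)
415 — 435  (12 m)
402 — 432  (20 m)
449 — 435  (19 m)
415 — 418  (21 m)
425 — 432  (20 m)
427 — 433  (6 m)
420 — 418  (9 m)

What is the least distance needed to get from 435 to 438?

39 m

Enumerating some paths:
435 → 433 → 427 → 432 → 438: 18+6+5+11 = 40
435 → 418 → 420 → 427 → 432 → 438: 17+9+11+5+11 = 53
435 → 449 → 432 → 438: 19+9+11 = 39
Cheapest is 435 → 449 → 432 → 438 at 39 m.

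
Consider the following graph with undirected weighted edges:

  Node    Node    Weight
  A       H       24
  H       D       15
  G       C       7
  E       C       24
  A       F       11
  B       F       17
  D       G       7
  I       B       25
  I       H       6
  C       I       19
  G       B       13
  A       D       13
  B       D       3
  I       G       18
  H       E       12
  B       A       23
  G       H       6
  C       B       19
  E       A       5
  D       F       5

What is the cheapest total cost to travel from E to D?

18

Settle nodes by increasing distance from E:
E: 0
A: 5  (via E)
H: 12  (via E)
F: 16  (via A)
D: 18  (via A)
Shortest route: E → A → D = 18.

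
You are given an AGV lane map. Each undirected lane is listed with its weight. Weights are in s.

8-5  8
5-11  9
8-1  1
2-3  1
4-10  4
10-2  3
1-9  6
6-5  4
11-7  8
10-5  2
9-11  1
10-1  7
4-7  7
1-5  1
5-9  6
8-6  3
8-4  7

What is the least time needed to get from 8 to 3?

Enumerating some paths:
8 - 1 - 5 - 10 - 2 - 3: 1+1+2+3+1 = 8
8 - 1 - 10 - 2 - 3: 1+7+3+1 = 12
The minimum is 8 s via 8 - 1 - 5 - 10 - 2 - 3.

8 s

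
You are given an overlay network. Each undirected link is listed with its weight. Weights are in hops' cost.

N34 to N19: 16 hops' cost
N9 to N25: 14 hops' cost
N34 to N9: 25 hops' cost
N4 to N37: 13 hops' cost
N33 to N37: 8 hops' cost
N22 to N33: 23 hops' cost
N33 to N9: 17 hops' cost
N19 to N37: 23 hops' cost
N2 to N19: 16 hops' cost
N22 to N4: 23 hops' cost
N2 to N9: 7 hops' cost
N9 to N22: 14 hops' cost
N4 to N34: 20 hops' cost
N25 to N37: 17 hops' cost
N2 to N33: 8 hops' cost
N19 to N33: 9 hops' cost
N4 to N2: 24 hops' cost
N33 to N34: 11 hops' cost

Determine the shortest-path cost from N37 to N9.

Enumerating some paths:
N37–N33–N19–N2–N9: 8+9+16+7 = 40
N37–N25–N9: 17+14 = 31
N37–N33–N9: 8+17 = 25
N37–N33–N2–N9: 8+8+7 = 23
The minimum is 23 hops' cost via N37–N33–N2–N9.

23 hops' cost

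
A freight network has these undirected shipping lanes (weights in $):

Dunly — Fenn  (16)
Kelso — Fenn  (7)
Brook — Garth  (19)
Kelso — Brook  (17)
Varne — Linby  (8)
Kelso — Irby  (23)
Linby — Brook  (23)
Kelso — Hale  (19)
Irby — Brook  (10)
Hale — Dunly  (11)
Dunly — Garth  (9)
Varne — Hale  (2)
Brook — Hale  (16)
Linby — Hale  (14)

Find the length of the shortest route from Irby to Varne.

$28

Running Dijkstra from Irby:
Irby: 0
Brook: 10  (via Irby)
Kelso: 23  (via Irby)
Hale: 26  (via Brook)
Varne: 28  (via Hale)
Shortest route: Irby–Brook–Hale–Varne = $28.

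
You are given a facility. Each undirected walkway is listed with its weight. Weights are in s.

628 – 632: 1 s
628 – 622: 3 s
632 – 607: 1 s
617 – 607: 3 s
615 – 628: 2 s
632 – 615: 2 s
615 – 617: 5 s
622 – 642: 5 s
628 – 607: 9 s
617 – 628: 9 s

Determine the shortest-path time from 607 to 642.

10 s

Running Dijkstra from 607:
607: 0
632: 1  (via 607)
628: 2  (via 632)
617: 3  (via 607)
615: 3  (via 632)
622: 5  (via 628)
642: 10  (via 622)
Shortest route: 607 → 632 → 628 → 622 → 642 = 10 s.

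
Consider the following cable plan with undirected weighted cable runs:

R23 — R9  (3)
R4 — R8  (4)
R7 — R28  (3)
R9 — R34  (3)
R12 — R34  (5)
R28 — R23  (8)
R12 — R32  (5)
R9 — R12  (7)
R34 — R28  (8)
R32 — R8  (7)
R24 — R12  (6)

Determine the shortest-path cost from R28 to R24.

19

Enumerating some paths:
R28–R23–R9–R12–R24: 8+3+7+6 = 24
R28–R34–R12–R24: 8+5+6 = 19
R28–R34–R9–R12–R24: 8+3+7+6 = 24
R28–R23–R9–R34–R12–R24: 8+3+3+5+6 = 25
Cheapest is R28–R34–R12–R24 at 19.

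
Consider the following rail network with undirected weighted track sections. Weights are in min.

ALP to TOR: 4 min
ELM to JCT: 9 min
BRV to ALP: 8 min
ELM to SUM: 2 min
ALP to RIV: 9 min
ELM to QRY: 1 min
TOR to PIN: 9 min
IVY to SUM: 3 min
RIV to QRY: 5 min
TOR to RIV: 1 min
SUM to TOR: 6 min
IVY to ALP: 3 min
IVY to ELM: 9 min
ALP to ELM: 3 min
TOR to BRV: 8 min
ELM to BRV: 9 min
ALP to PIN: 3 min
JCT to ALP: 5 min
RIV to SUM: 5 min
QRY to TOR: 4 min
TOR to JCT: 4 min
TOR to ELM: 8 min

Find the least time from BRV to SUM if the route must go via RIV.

Best BRV to RIV: BRV–TOR–RIV costing 9
Shortest RIV→SUM: RIV–SUM = 5
Total via RIV: 9 + 5 = 14 min.

14 min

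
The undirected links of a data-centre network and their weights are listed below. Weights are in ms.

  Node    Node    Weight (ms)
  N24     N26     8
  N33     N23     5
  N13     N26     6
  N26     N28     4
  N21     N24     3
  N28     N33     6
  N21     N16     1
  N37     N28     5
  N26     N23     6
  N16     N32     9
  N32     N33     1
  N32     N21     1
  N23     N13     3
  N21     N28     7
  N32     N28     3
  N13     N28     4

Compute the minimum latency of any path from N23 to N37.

Enumerating some paths:
N23 → N13 → N28 → N37: 3+4+5 = 12
N23 → N33 → N32 → N28 → N37: 5+1+3+5 = 14
N23 → N33 → N28 → N37: 5+6+5 = 16
N23 → N26 → N28 → N37: 6+4+5 = 15
The minimum is 12 ms via N23 → N13 → N28 → N37.

12 ms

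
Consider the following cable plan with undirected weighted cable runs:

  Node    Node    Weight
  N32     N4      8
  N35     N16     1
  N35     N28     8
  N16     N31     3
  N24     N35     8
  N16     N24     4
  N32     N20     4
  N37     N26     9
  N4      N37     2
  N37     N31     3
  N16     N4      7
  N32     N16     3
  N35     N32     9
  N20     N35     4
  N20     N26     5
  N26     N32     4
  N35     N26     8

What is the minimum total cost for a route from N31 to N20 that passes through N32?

Shortest N31→N32: N31–N16–N32 = 6
Best N32 to N20: N32–N20 costing 4
Total via N32: 6 + 4 = 10.

10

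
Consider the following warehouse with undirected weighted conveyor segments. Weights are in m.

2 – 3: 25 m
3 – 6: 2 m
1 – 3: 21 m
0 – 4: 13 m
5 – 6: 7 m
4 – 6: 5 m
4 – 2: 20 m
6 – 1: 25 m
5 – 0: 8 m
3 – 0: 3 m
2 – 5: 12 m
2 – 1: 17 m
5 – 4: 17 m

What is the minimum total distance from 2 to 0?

20 m

Running Dijkstra from 2:
2: 0
5: 12  (via 2)
1: 17  (via 2)
6: 19  (via 5)
0: 20  (via 5)
Shortest route: 2 → 5 → 0 = 20 m.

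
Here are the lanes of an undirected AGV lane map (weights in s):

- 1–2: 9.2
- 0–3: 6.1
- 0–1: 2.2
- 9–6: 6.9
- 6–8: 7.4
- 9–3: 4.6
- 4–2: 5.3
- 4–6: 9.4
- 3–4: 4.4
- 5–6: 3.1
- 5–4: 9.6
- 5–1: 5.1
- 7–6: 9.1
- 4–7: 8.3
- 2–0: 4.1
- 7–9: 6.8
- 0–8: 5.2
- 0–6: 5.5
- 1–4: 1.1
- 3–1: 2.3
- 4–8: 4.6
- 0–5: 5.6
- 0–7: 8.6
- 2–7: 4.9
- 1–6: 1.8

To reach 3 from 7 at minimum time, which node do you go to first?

9

Candidate routes:
7 → 9 → 3: 6.8+4.6 = 11.4
7 → 4 → 1 → 3: 8.3+1.1+2.3 = 11.7
Cheapest is 7 → 9 → 3 at 11.4 s.
So from 7 the first move is to 9.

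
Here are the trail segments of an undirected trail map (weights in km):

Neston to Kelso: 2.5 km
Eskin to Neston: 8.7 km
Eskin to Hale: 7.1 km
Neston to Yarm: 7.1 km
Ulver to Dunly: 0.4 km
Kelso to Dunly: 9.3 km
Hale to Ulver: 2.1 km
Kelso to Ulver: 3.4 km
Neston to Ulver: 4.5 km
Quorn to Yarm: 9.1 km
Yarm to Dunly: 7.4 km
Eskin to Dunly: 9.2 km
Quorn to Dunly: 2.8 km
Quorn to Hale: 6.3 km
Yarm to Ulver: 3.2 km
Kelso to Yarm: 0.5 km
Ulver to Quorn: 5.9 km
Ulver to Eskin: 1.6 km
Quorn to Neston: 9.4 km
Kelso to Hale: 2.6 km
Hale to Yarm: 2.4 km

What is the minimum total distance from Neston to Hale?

Candidate routes:
Neston - Kelso - Hale: 2.5+2.6 = 5.1
Neston - Ulver - Hale: 4.5+2.1 = 6.6
Neston - Kelso - Yarm - Hale: 2.5+0.5+2.4 = 5.4
The minimum is 5.1 km via Neston - Kelso - Hale.

5.1 km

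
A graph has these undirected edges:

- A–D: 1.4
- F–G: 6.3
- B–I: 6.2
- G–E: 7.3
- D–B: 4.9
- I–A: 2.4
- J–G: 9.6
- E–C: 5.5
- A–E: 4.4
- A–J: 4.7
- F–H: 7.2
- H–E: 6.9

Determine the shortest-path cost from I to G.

14.1

Enumerating some paths:
I–A–E–G: 2.4+4.4+7.3 = 14.1
I–A–J–G: 2.4+4.7+9.6 = 16.7
Cheapest is I–A–E–G at 14.1.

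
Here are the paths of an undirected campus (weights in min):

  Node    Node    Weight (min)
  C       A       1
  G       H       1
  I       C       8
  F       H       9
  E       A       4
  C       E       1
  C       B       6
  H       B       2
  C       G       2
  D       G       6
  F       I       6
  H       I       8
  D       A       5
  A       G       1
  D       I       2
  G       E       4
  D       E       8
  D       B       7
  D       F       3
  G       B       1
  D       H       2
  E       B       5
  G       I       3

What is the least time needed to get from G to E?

Running Dijkstra from G:
G: 0
A: 1  (via G)
B: 1  (via G)
H: 1  (via G)
C: 2  (via G)
D: 3  (via H)
E: 3  (via C)
Shortest route: G → C → E = 3 min.

3 min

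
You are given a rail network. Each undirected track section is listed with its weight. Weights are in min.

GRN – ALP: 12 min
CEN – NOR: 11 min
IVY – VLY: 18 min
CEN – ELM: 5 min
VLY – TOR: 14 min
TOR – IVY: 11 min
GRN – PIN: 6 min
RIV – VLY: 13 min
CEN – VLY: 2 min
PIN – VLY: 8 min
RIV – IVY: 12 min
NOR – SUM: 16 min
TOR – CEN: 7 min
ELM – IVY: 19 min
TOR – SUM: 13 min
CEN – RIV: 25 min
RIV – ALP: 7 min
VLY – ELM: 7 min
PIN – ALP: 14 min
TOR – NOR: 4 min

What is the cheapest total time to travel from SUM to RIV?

Compare a few routes:
SUM–TOR–IVY–RIV: 13+11+12 = 36
SUM–TOR–CEN–VLY–RIV: 13+7+2+13 = 35
SUM–TOR–VLY–RIV: 13+14+13 = 40
The minimum is 35 min via SUM–TOR–CEN–VLY–RIV.

35 min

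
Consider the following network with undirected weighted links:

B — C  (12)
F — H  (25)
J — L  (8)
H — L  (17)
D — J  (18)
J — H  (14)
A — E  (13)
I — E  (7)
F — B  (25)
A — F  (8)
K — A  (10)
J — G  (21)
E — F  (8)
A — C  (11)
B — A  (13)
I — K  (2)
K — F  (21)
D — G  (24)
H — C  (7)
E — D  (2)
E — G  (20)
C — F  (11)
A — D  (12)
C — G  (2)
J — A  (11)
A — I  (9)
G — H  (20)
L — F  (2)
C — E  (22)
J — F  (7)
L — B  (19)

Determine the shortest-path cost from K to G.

23

Settle nodes by increasing distance from K:
K: 0
I: 2  (via K)
E: 9  (via I)
A: 10  (via K)
D: 11  (via E)
F: 17  (via E)
L: 19  (via F)
C: 21  (via A)
J: 21  (via A)
B: 23  (via A)
G: 23  (via C)
Shortest route: K → A → C → G = 23.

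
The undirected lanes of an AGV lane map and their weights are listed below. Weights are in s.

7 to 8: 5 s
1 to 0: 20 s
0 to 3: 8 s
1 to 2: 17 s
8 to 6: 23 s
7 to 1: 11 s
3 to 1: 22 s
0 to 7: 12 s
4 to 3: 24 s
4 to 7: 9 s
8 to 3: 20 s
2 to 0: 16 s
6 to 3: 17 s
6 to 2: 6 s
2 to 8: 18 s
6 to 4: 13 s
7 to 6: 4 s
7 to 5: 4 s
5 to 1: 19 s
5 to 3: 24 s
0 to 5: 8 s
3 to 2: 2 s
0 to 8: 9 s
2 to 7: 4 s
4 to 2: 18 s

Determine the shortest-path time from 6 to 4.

13 s

Compare a few routes:
6–2–7–4: 6+4+9 = 19
6–4: 13 = 13
Cheapest is 6–4 at 13 s.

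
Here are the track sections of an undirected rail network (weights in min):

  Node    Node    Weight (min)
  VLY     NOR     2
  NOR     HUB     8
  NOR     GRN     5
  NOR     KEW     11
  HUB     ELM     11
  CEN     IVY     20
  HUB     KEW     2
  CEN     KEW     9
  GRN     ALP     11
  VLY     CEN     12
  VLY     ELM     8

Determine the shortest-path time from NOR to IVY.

34 min

Running Dijkstra from NOR:
NOR: 0
VLY: 2  (via NOR)
GRN: 5  (via NOR)
HUB: 8  (via NOR)
ELM: 10  (via VLY)
KEW: 10  (via HUB)
CEN: 14  (via VLY)
ALP: 16  (via GRN)
IVY: 34  (via CEN)
Shortest route: NOR → VLY → CEN → IVY = 34 min.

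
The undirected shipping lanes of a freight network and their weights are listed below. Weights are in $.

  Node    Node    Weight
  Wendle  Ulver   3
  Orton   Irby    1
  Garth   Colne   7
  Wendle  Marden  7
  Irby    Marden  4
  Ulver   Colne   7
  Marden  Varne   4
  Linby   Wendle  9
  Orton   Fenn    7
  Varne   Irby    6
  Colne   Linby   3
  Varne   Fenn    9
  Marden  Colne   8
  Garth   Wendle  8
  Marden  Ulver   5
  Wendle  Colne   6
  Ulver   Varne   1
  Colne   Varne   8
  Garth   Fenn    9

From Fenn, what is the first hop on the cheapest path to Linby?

Candidate routes:
Fenn–Varne–Colne–Linby: 9+8+3 = 20
Fenn–Garth–Colne–Linby: 9+7+3 = 19
Fenn–Varne–Ulver–Wendle–Linby: 9+1+3+9 = 22
Fenn–Varne–Ulver–Colne–Linby: 9+1+7+3 = 20
Cheapest is Fenn–Garth–Colne–Linby at $19.
So from Fenn the first move is to Garth.

Garth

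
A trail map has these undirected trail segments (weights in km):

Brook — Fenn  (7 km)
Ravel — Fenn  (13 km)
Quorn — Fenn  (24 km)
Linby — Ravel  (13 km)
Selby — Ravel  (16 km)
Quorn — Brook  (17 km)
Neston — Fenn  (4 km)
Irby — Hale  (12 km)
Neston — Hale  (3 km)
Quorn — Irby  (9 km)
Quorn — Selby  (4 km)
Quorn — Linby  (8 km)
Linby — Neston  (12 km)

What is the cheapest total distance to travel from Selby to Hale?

25 km

Shortest distances from Selby:
Selby: 0
Quorn: 4  (via Selby)
Linby: 12  (via Quorn)
Irby: 13  (via Quorn)
Ravel: 16  (via Selby)
Brook: 21  (via Quorn)
Neston: 24  (via Linby)
Hale: 25  (via Irby)
Shortest route: Selby–Quorn–Irby–Hale = 25 km.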